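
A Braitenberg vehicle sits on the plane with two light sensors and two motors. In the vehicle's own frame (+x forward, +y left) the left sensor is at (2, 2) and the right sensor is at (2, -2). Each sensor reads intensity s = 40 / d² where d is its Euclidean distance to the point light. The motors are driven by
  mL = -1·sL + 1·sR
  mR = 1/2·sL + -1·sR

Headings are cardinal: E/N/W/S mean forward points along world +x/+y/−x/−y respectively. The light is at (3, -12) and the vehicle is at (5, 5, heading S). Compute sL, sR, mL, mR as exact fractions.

40/241 8/45 128/10845 -1028/10845

left sensor world pos  = (7, 3); dL² = 241
right sensor world pos = (3, 3); dR² = 225
sL = 40/241 = 40/241
sR = 40/225 = 8/45
mL = -1·sL + 1·sR = 128/10845
mR = 1/2·sL + -1·sR = -1028/10845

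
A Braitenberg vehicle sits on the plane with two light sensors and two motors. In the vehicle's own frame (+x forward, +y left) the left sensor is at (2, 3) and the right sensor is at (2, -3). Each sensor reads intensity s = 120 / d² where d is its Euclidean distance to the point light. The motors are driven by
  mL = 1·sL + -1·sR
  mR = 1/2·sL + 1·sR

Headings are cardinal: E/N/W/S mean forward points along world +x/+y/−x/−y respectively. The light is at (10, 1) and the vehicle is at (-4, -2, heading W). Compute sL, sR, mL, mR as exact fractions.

30/73 15/32 -135/2336 1575/2336

left sensor world pos  = (-6, -5); dL² = 292
right sensor world pos = (-6, 1); dR² = 256
sL = 120/292 = 30/73
sR = 120/256 = 15/32
mL = 1·sL + -1·sR = -135/2336
mR = 1/2·sL + 1·sR = 1575/2336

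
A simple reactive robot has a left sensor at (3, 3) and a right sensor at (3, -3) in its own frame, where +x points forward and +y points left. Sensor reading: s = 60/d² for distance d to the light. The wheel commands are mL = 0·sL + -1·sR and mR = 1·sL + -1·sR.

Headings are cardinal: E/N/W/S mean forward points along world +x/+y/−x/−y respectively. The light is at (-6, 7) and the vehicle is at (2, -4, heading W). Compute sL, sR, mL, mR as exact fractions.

60/221 60/89 -60/89 -7920/19669

left sensor world pos  = (-1, -7); dL² = 221
right sensor world pos = (-1, -1); dR² = 89
sL = 60/221 = 60/221
sR = 60/89 = 60/89
mL = 0·sL + -1·sR = -60/89
mR = 1·sL + -1·sR = -7920/19669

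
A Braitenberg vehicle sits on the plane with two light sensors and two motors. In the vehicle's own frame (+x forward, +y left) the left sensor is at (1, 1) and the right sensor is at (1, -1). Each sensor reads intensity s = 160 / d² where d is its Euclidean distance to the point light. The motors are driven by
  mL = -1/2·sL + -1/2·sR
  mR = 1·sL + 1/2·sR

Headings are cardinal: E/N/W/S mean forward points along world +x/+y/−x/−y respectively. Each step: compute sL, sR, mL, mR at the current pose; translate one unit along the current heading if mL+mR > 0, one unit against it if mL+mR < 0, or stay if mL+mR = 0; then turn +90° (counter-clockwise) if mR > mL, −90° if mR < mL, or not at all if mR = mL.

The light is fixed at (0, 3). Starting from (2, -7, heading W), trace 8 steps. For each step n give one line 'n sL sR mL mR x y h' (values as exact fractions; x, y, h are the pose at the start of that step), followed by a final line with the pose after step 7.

n=0: pose=(2,-7,W); sL=80/61, sR=80/41; mL=-4080/2501, mR=5720/2501; mL+mR=40/61 → advance +1; mR−mL=9800/2501 → turn +1·90°
n=1: pose=(1,-7,S); sL=32/25, sR=160/121; mL=-3936/3025, mR=5872/3025; mL+mR=16/25 → advance +1; mR−mL=9808/3025 → turn +1·90°
n=2: pose=(1,-8,E); sL=20/13, sR=40/37; mL=-630/481, mR=1000/481; mL+mR=10/13 → advance +1; mR−mL=1630/481 → turn +1·90°
n=3: pose=(2,-8,N); sL=160/101, sR=160/109; mL=-16800/11009, mR=25520/11009; mL+mR=80/101 → advance +1; mR−mL=42320/11009 → turn +1·90°
n=4: pose=(2,-7,W); sL=80/61, sR=80/41; mL=-4080/2501, mR=5720/2501; mL+mR=40/61 → advance +1; mR−mL=9800/2501 → turn +1·90°
n=5: pose=(1,-7,S); sL=32/25, sR=160/121; mL=-3936/3025, mR=5872/3025; mL+mR=16/25 → advance +1; mR−mL=9808/3025 → turn +1·90°
n=6: pose=(1,-8,E); sL=20/13, sR=40/37; mL=-630/481, mR=1000/481; mL+mR=10/13 → advance +1; mR−mL=1630/481 → turn +1·90°
n=7: pose=(2,-8,N); sL=160/101, sR=160/109; mL=-16800/11009, mR=25520/11009; mL+mR=80/101 → advance +1; mR−mL=42320/11009 → turn +1·90°

0 80/61 80/41 -4080/2501 5720/2501 2 -7 W
1 32/25 160/121 -3936/3025 5872/3025 1 -7 S
2 20/13 40/37 -630/481 1000/481 1 -8 E
3 160/101 160/109 -16800/11009 25520/11009 2 -8 N
4 80/61 80/41 -4080/2501 5720/2501 2 -7 W
5 32/25 160/121 -3936/3025 5872/3025 1 -7 S
6 20/13 40/37 -630/481 1000/481 1 -8 E
7 160/101 160/109 -16800/11009 25520/11009 2 -8 N
final 2 -7 W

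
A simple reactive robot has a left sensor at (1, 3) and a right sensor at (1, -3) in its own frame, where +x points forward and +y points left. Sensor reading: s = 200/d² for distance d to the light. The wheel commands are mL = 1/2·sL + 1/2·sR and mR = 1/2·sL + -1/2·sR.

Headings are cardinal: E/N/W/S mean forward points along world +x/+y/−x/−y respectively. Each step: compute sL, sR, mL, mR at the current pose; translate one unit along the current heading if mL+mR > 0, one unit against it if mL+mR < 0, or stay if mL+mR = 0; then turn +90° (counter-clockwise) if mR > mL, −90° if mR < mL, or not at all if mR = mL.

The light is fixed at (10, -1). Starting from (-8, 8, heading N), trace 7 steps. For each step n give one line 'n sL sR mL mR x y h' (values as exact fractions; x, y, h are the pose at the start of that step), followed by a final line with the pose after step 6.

0 200/541 8/13 3464/7033 -864/7033 -8 8 N
1 100/229 100/169 19900/38701 -3000/38701 -8 9 E
2 200/277 200/481 75800/133237 20400/133237 -7 9 S
3 5/9 50/117 115/234 5/78 -7 8 W
4 200/541 8/13 3464/7033 -864/7033 -8 8 N
5 100/229 100/169 19900/38701 -3000/38701 -8 9 E
6 200/277 200/481 75800/133237 20400/133237 -7 9 S
final -7 8 W

n=0: pose=(-8,8,N); sL=200/541, sR=8/13; mL=3464/7033, mR=-864/7033; mL+mR=200/541 → advance +1; mR−mL=-8/13 → turn -1·90°
n=1: pose=(-8,9,E); sL=100/229, sR=100/169; mL=19900/38701, mR=-3000/38701; mL+mR=100/229 → advance +1; mR−mL=-100/169 → turn -1·90°
n=2: pose=(-7,9,S); sL=200/277, sR=200/481; mL=75800/133237, mR=20400/133237; mL+mR=200/277 → advance +1; mR−mL=-200/481 → turn -1·90°
n=3: pose=(-7,8,W); sL=5/9, sR=50/117; mL=115/234, mR=5/78; mL+mR=5/9 → advance +1; mR−mL=-50/117 → turn -1·90°
n=4: pose=(-8,8,N); sL=200/541, sR=8/13; mL=3464/7033, mR=-864/7033; mL+mR=200/541 → advance +1; mR−mL=-8/13 → turn -1·90°
n=5: pose=(-8,9,E); sL=100/229, sR=100/169; mL=19900/38701, mR=-3000/38701; mL+mR=100/229 → advance +1; mR−mL=-100/169 → turn -1·90°
n=6: pose=(-7,9,S); sL=200/277, sR=200/481; mL=75800/133237, mR=20400/133237; mL+mR=200/277 → advance +1; mR−mL=-200/481 → turn -1·90°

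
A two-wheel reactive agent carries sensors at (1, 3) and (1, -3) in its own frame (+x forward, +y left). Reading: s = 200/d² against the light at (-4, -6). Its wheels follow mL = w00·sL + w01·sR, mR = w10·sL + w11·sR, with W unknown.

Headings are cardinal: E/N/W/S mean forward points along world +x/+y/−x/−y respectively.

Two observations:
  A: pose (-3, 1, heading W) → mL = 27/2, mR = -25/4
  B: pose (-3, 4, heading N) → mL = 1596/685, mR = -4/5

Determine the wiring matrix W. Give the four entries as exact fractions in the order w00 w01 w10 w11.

1 1/2 -1/2 0

obs A: pose=(-3,1,W) → sL=25/2, sR=2, mL=27/2, mR=-25/4
obs B: pose=(-3,4,N) → sL=8/5, sR=200/137, mL=1596/685, mR=-4/5
sensor matrix S = [[25/2, 2], [8/5, 200/137]]; det S = 10308/685
solve [mL_A; mL_B] = S·[w00; w01] and [mR_A; mR_B] = S·[w10; w11]:
  w00 = 1, w01 = 1/2, w10 = -1/2, w11 = 0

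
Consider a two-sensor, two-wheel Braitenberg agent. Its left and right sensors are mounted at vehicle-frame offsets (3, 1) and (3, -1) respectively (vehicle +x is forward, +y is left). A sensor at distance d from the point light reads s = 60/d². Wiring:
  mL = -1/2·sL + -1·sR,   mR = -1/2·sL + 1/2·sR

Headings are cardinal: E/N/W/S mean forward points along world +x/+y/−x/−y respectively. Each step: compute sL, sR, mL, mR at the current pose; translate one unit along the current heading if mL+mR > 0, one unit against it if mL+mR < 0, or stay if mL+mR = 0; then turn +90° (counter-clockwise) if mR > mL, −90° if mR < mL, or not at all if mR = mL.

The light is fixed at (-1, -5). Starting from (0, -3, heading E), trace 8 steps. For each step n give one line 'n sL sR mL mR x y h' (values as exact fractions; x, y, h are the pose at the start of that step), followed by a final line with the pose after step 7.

n=0: pose=(0,-3,E); sL=12/5, sR=60/17; mL=-402/85, mR=48/85; mL+mR=-354/85 → advance -1; mR−mL=90/17 → turn +1·90°
n=1: pose=(-1,-3,N); sL=30/13, sR=30/13; mL=-45/13, mR=0; mL+mR=-45/13 → advance -1; mR−mL=45/13 → turn +1·90°
n=2: pose=(-1,-4,W); sL=20/3, sR=60/13; mL=-310/39, mR=-40/39; mL+mR=-350/39 → advance -1; mR−mL=90/13 → turn +1·90°
n=3: pose=(0,-4,S); sL=15/2, sR=15; mL=-75/4, mR=15/4; mL+mR=-15 → advance -1; mR−mL=45/2 → turn +1·90°
n=4: pose=(0,-3,E); sL=12/5, sR=60/17; mL=-402/85, mR=48/85; mL+mR=-354/85 → advance -1; mR−mL=90/17 → turn +1·90°
n=5: pose=(-1,-3,N); sL=30/13, sR=30/13; mL=-45/13, mR=0; mL+mR=-45/13 → advance -1; mR−mL=45/13 → turn +1·90°
n=6: pose=(-1,-4,W); sL=20/3, sR=60/13; mL=-310/39, mR=-40/39; mL+mR=-350/39 → advance -1; mR−mL=90/13 → turn +1·90°
n=7: pose=(0,-4,S); sL=15/2, sR=15; mL=-75/4, mR=15/4; mL+mR=-15 → advance -1; mR−mL=45/2 → turn +1·90°

0 12/5 60/17 -402/85 48/85 0 -3 E
1 30/13 30/13 -45/13 0 -1 -3 N
2 20/3 60/13 -310/39 -40/39 -1 -4 W
3 15/2 15 -75/4 15/4 0 -4 S
4 12/5 60/17 -402/85 48/85 0 -3 E
5 30/13 30/13 -45/13 0 -1 -3 N
6 20/3 60/13 -310/39 -40/39 -1 -4 W
7 15/2 15 -75/4 15/4 0 -4 S
final 0 -3 E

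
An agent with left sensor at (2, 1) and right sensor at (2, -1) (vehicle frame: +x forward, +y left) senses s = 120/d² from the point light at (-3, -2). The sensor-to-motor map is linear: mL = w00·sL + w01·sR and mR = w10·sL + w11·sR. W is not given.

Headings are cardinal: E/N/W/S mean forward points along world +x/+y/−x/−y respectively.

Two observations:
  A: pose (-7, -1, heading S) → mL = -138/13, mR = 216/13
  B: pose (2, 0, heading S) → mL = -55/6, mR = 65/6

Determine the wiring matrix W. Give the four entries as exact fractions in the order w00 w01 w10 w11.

obs A: pose=(-7,-1,S) → sL=12, sR=60/13, mL=-138/13, mR=216/13
obs B: pose=(2,0,S) → sL=10/3, sR=15/2, mL=-55/6, mR=65/6
sensor matrix S = [[12, 60/13], [10/3, 15/2]]; det S = 970/13
solve [mL_A; mL_B] = S·[w00; w01] and [mR_A; mR_B] = S·[w10; w11]:
  w00 = -1/2, w01 = -1, w10 = 1, w11 = 1

-1/2 -1 1 1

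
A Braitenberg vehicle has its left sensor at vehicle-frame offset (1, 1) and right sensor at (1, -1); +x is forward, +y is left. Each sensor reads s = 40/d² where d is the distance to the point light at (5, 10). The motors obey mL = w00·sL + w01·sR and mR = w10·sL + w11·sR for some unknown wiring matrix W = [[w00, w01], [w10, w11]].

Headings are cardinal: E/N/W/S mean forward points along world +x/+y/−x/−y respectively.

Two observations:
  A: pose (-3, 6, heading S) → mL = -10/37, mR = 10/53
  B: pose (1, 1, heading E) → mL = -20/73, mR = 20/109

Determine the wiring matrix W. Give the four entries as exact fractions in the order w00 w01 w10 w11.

obs A: pose=(-3,6,S) → sL=20/37, sR=20/53, mL=-10/37, mR=10/53
obs B: pose=(1,1,E) → sL=40/73, sR=40/109, mL=-20/73, mR=20/109
sensor matrix S = [[20/37, 20/53], [40/73, 40/109]]; det S = -131200/15603677
solve [mL_A; mL_B] = S·[w00; w01] and [mR_A; mR_B] = S·[w10; w11]:
  w00 = -1/2, w01 = 0, w10 = 0, w11 = 1/2

-1/2 0 0 1/2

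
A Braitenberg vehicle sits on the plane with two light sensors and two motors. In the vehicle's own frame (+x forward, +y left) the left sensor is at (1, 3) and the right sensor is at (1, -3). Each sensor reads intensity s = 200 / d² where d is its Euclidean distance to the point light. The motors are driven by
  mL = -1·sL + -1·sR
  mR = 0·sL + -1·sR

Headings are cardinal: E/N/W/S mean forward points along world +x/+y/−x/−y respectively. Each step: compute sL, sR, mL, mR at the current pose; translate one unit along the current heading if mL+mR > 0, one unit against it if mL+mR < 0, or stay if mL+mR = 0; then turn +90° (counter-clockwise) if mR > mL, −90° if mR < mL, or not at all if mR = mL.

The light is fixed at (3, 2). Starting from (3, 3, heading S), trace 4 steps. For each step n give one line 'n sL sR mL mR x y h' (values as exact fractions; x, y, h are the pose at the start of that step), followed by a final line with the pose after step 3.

0 200/9 200/9 -400/9 -200/9 3 3 S
1 100/13 100 -1400/13 -100 3 4 E
2 8 200/13 -304/13 -200/13 2 4 N
3 25 10 -35 -10 2 3 W
final 3 3 S

n=0: pose=(3,3,S); sL=200/9, sR=200/9; mL=-400/9, mR=-200/9; mL+mR=-200/3 → advance -1; mR−mL=200/9 → turn +1·90°
n=1: pose=(3,4,E); sL=100/13, sR=100; mL=-1400/13, mR=-100; mL+mR=-2700/13 → advance -1; mR−mL=100/13 → turn +1·90°
n=2: pose=(2,4,N); sL=8, sR=200/13; mL=-304/13, mR=-200/13; mL+mR=-504/13 → advance -1; mR−mL=8 → turn +1·90°
n=3: pose=(2,3,W); sL=25, sR=10; mL=-35, mR=-10; mL+mR=-45 → advance -1; mR−mL=25 → turn +1·90°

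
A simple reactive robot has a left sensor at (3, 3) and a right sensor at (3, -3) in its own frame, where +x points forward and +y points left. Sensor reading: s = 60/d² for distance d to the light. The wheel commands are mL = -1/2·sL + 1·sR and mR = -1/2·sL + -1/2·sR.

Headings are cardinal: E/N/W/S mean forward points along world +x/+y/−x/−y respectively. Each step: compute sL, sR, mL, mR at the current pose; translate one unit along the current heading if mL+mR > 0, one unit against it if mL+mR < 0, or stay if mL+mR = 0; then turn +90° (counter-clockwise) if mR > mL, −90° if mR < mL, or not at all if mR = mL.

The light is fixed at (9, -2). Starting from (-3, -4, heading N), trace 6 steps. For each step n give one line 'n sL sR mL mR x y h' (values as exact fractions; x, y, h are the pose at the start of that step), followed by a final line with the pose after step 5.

0 30/113 30/41 2775/4633 -2310/4633 -3 -4 N
1 12/17 60/97 438/1649 -1092/1649 -3 -3 E
2 15/29 15/68 -75/1972 -1455/3944 -4 -3 S
3 12/53 12/53 6/53 -12/53 -4 -2 W
4 10/39 2/3 7/13 -6/13 -3 -2 N
5 60/97 12/17 654/1649 -1092/1649 -3 -1 E
final -4 -1 S

n=0: pose=(-3,-4,N); sL=30/113, sR=30/41; mL=2775/4633, mR=-2310/4633; mL+mR=465/4633 → advance +1; mR−mL=-45/41 → turn -1·90°
n=1: pose=(-3,-3,E); sL=12/17, sR=60/97; mL=438/1649, mR=-1092/1649; mL+mR=-654/1649 → advance -1; mR−mL=-90/97 → turn -1·90°
n=2: pose=(-4,-3,S); sL=15/29, sR=15/68; mL=-75/1972, mR=-1455/3944; mL+mR=-1605/3944 → advance -1; mR−mL=-45/136 → turn -1·90°
n=3: pose=(-4,-2,W); sL=12/53, sR=12/53; mL=6/53, mR=-12/53; mL+mR=-6/53 → advance -1; mR−mL=-18/53 → turn -1·90°
n=4: pose=(-3,-2,N); sL=10/39, sR=2/3; mL=7/13, mR=-6/13; mL+mR=1/13 → advance +1; mR−mL=-1 → turn -1·90°
n=5: pose=(-3,-1,E); sL=60/97, sR=12/17; mL=654/1649, mR=-1092/1649; mL+mR=-438/1649 → advance -1; mR−mL=-18/17 → turn -1·90°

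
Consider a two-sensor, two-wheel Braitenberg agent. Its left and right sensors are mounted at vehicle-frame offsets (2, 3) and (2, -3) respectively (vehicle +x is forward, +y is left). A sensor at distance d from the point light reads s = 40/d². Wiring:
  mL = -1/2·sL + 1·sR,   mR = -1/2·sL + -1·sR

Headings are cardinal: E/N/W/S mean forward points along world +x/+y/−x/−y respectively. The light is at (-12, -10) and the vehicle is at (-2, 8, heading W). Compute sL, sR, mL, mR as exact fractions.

40/289 8/101 292/29189 -4332/29189

left sensor world pos  = (-4, 5); dL² = 289
right sensor world pos = (-4, 11); dR² = 505
sL = 40/289 = 40/289
sR = 40/505 = 8/101
mL = -1/2·sL + 1·sR = 292/29189
mR = -1/2·sL + -1·sR = -4332/29189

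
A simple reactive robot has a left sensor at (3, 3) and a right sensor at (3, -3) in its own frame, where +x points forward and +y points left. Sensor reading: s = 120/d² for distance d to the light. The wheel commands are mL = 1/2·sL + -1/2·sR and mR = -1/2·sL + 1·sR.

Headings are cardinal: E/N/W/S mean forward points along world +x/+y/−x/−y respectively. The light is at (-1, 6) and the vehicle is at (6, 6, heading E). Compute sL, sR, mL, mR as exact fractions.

120/109 120/109 0 60/109

left sensor world pos  = (9, 9); dL² = 109
right sensor world pos = (9, 3); dR² = 109
sL = 120/109 = 120/109
sR = 120/109 = 120/109
mL = 1/2·sL + -1/2·sR = 0
mR = -1/2·sL + 1·sR = 60/109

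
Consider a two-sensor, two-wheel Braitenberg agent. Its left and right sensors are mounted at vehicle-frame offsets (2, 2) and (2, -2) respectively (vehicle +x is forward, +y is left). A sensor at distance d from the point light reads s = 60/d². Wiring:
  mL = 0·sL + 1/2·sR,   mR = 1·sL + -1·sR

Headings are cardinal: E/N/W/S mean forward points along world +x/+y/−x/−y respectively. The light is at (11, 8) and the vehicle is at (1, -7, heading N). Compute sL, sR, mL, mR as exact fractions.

60/313 60/233 30/233 -4800/72929

left sensor world pos  = (-1, -5); dL² = 313
right sensor world pos = (3, -5); dR² = 233
sL = 60/313 = 60/313
sR = 60/233 = 60/233
mL = 0·sL + 1/2·sR = 30/233
mR = 1·sL + -1·sR = -4800/72929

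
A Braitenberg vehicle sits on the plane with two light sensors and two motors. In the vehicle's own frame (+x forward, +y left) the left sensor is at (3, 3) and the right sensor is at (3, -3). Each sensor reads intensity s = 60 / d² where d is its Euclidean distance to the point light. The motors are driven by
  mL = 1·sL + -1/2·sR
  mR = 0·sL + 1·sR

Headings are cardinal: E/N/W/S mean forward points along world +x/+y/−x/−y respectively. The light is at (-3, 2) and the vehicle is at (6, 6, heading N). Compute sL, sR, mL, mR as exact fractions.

left sensor world pos  = (3, 9); dL² = 85
right sensor world pos = (9, 9); dR² = 193
sL = 60/85 = 12/17
sR = 60/193 = 60/193
mL = 1·sL + -1/2·sR = 1806/3281
mR = 0·sL + 1·sR = 60/193

12/17 60/193 1806/3281 60/193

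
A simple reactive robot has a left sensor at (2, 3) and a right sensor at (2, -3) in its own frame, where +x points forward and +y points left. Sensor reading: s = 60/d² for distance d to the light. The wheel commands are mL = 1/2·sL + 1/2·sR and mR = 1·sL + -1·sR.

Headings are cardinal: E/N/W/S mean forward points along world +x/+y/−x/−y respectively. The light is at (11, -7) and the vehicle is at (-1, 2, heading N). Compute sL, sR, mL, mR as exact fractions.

30/173 30/101 4110/17473 -2160/17473

left sensor world pos  = (-4, 4); dL² = 346
right sensor world pos = (2, 4); dR² = 202
sL = 60/346 = 30/173
sR = 60/202 = 30/101
mL = 1/2·sL + 1/2·sR = 4110/17473
mR = 1·sL + -1·sR = -2160/17473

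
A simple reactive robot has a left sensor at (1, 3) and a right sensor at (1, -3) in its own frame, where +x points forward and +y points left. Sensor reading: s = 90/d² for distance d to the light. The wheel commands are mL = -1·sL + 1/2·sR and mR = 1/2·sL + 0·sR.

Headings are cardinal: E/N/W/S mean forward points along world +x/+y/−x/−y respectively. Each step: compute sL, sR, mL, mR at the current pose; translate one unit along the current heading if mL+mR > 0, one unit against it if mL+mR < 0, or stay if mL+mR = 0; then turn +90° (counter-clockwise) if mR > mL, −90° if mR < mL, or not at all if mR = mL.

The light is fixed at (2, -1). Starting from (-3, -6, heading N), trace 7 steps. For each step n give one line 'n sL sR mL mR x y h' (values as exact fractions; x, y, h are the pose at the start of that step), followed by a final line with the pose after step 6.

0 9/8 9/2 9/8 9/16 -3 -6 N
1 90/17 18/13 -1017/221 45/17 -3 -5 E
2 1 5 3/2 1/2 -4 -5 N
3 18/5 90/61 -873/305 9/5 -4 -4 E
4 45/52 9/2 18/13 45/104 -5 -4 N
5 90/37 90/61 -3825/2257 45/37 -5 -3 E
6 45/61 45/13 1575/1586 45/122 -6 -3 N
final -6 -2 E

n=0: pose=(-3,-6,N); sL=9/8, sR=9/2; mL=9/8, mR=9/16; mL+mR=27/16 → advance +1; mR−mL=-9/16 → turn -1·90°
n=1: pose=(-3,-5,E); sL=90/17, sR=18/13; mL=-1017/221, mR=45/17; mL+mR=-432/221 → advance -1; mR−mL=1602/221 → turn +1·90°
n=2: pose=(-4,-5,N); sL=1, sR=5; mL=3/2, mR=1/2; mL+mR=2 → advance +1; mR−mL=-1 → turn -1·90°
n=3: pose=(-4,-4,E); sL=18/5, sR=90/61; mL=-873/305, mR=9/5; mL+mR=-324/305 → advance -1; mR−mL=1422/305 → turn +1·90°
n=4: pose=(-5,-4,N); sL=45/52, sR=9/2; mL=18/13, mR=45/104; mL+mR=189/104 → advance +1; mR−mL=-99/104 → turn -1·90°
n=5: pose=(-5,-3,E); sL=90/37, sR=90/61; mL=-3825/2257, mR=45/37; mL+mR=-1080/2257 → advance -1; mR−mL=6570/2257 → turn +1·90°
n=6: pose=(-6,-3,N); sL=45/61, sR=45/13; mL=1575/1586, mR=45/122; mL+mR=1080/793 → advance +1; mR−mL=-495/793 → turn -1·90°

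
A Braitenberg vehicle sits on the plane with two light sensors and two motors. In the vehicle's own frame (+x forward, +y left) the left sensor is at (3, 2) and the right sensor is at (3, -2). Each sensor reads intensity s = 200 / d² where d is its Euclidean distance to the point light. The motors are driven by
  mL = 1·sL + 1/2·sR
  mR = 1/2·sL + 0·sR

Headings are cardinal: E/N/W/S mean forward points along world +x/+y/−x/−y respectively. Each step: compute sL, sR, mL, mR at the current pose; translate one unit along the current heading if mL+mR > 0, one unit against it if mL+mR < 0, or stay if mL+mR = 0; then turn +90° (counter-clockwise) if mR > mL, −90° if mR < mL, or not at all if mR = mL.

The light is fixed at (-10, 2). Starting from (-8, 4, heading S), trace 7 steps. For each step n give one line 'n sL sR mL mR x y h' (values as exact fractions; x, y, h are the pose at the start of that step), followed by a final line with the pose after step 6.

n=0: pose=(-8,4,S); sL=200/17, sR=200; mL=1900/17, mR=100/17; mL+mR=2000/17 → advance +1; mR−mL=-1800/17 → turn -1·90°
n=1: pose=(-8,3,W); sL=100, sR=20; mL=110, mR=50; mL+mR=160 → advance +1; mR−mL=-60 → turn -1·90°
n=2: pose=(-9,3,N); sL=200/17, sR=8; mL=268/17, mR=100/17; mL+mR=368/17 → advance +1; mR−mL=-168/17 → turn -1·90°
n=3: pose=(-9,4,E); sL=25/4, sR=25/2; mL=25/2, mR=25/8; mL+mR=125/8 → advance +1; mR−mL=-75/8 → turn -1·90°
n=4: pose=(-8,4,S); sL=200/17, sR=200; mL=1900/17, mR=100/17; mL+mR=2000/17 → advance +1; mR−mL=-1800/17 → turn -1·90°
n=5: pose=(-8,3,W); sL=100, sR=20; mL=110, mR=50; mL+mR=160 → advance +1; mR−mL=-60 → turn -1·90°
n=6: pose=(-9,3,N); sL=200/17, sR=8; mL=268/17, mR=100/17; mL+mR=368/17 → advance +1; mR−mL=-168/17 → turn -1·90°

0 200/17 200 1900/17 100/17 -8 4 S
1 100 20 110 50 -8 3 W
2 200/17 8 268/17 100/17 -9 3 N
3 25/4 25/2 25/2 25/8 -9 4 E
4 200/17 200 1900/17 100/17 -8 4 S
5 100 20 110 50 -8 3 W
6 200/17 8 268/17 100/17 -9 3 N
final -9 4 E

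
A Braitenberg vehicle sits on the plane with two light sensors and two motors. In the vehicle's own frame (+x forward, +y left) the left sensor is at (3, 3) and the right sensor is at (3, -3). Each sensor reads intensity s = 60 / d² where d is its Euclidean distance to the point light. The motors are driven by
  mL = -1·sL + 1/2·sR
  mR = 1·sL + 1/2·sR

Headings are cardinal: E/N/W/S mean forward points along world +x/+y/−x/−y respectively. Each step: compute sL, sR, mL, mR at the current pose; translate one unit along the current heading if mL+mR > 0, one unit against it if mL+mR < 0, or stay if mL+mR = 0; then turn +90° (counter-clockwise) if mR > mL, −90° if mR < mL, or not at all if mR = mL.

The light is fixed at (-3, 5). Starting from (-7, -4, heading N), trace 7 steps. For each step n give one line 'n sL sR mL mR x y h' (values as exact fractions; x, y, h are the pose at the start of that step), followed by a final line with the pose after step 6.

0 12/17 60/37 66/629 954/629 -7 -4 N
1 6/17 30/37 33/629 477/629 -7 -3 W
2 12/25 12/37 -294/925 594/925 -8 -3 S
3 3/2 15/37 -48/37 63/37 -8 -4 E
4 12/17 60/37 66/629 954/629 -7 -4 N
5 6/17 30/37 33/629 477/629 -7 -3 W
6 12/25 12/37 -294/925 594/925 -8 -3 S
final -8 -4 E

n=0: pose=(-7,-4,N); sL=12/17, sR=60/37; mL=66/629, mR=954/629; mL+mR=60/37 → advance +1; mR−mL=24/17 → turn +1·90°
n=1: pose=(-7,-3,W); sL=6/17, sR=30/37; mL=33/629, mR=477/629; mL+mR=30/37 → advance +1; mR−mL=12/17 → turn +1·90°
n=2: pose=(-8,-3,S); sL=12/25, sR=12/37; mL=-294/925, mR=594/925; mL+mR=12/37 → advance +1; mR−mL=24/25 → turn +1·90°
n=3: pose=(-8,-4,E); sL=3/2, sR=15/37; mL=-48/37, mR=63/37; mL+mR=15/37 → advance +1; mR−mL=3 → turn +1·90°
n=4: pose=(-7,-4,N); sL=12/17, sR=60/37; mL=66/629, mR=954/629; mL+mR=60/37 → advance +1; mR−mL=24/17 → turn +1·90°
n=5: pose=(-7,-3,W); sL=6/17, sR=30/37; mL=33/629, mR=477/629; mL+mR=30/37 → advance +1; mR−mL=12/17 → turn +1·90°
n=6: pose=(-8,-3,S); sL=12/25, sR=12/37; mL=-294/925, mR=594/925; mL+mR=12/37 → advance +1; mR−mL=24/25 → turn +1·90°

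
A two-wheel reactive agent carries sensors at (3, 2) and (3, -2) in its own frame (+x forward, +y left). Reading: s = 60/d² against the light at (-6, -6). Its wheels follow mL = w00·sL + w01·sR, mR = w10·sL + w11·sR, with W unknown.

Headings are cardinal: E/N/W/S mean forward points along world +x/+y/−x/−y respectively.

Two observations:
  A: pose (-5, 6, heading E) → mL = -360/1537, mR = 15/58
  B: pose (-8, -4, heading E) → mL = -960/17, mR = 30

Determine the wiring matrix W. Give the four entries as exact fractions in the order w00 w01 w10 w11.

1 -1 0 1/2

obs A: pose=(-5,6,E) → sL=15/53, sR=15/29, mL=-360/1537, mR=15/58
obs B: pose=(-8,-4,E) → sL=60/17, sR=60, mL=-960/17, mR=30
sensor matrix S = [[15/53, 15/29], [60/17, 60]]; det S = 396000/26129
solve [mL_A; mL_B] = S·[w00; w01] and [mR_A; mR_B] = S·[w10; w11]:
  w00 = 1, w01 = -1, w10 = 0, w11 = 1/2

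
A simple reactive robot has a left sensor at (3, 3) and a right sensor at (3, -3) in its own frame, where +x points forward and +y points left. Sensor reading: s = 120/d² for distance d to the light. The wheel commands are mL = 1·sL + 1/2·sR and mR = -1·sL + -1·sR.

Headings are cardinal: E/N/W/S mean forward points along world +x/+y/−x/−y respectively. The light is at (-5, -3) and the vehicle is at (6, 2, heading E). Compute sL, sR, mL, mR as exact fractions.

left sensor world pos  = (9, 5); dL² = 260
right sensor world pos = (9, -1); dR² = 200
sL = 120/260 = 6/13
sR = 120/200 = 3/5
mL = 1·sL + 1/2·sR = 99/130
mR = -1·sL + -1·sR = -69/65

6/13 3/5 99/130 -69/65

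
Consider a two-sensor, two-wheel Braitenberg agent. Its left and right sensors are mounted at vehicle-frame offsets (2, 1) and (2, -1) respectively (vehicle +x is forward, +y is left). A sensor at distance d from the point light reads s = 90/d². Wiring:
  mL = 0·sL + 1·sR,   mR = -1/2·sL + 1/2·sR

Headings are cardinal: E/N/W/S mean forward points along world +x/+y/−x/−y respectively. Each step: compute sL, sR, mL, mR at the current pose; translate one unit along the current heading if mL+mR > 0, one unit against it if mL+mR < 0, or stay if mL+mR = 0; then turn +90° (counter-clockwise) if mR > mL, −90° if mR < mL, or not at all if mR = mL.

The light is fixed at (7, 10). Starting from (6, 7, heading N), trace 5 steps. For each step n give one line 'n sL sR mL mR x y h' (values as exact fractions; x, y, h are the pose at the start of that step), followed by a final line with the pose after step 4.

0 18 90 90 36 6 7 N
1 45 9 9 -18 6 8 E
2 90/17 18/5 18/5 -72/85 5 8 S
3 45/16 9/2 9/2 27/32 5 7 W
4 90/17 18 18 108/17 4 7 N
final 4 8 E

n=0: pose=(6,7,N); sL=18, sR=90; mL=90, mR=36; mL+mR=126 → advance +1; mR−mL=-54 → turn -1·90°
n=1: pose=(6,8,E); sL=45, sR=9; mL=9, mR=-18; mL+mR=-9 → advance -1; mR−mL=-27 → turn -1·90°
n=2: pose=(5,8,S); sL=90/17, sR=18/5; mL=18/5, mR=-72/85; mL+mR=234/85 → advance +1; mR−mL=-378/85 → turn -1·90°
n=3: pose=(5,7,W); sL=45/16, sR=9/2; mL=9/2, mR=27/32; mL+mR=171/32 → advance +1; mR−mL=-117/32 → turn -1·90°
n=4: pose=(4,7,N); sL=90/17, sR=18; mL=18, mR=108/17; mL+mR=414/17 → advance +1; mR−mL=-198/17 → turn -1·90°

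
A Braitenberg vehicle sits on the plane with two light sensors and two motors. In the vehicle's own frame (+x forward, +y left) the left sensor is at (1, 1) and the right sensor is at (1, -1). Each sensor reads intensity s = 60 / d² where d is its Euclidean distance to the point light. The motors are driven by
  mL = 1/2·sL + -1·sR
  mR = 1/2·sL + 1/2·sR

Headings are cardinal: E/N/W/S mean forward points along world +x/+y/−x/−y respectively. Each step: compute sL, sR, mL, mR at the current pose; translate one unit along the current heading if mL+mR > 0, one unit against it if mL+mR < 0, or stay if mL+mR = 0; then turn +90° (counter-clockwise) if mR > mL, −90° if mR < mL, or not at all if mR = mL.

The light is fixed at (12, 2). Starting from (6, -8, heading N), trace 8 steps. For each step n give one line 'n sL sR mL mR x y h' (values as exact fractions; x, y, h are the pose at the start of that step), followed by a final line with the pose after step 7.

n=0: pose=(6,-8,N); sL=6/13, sR=30/53; mL=-231/689, mR=354/689; mL+mR=123/689 → advance +1; mR−mL=45/53 → turn +1·90°
n=1: pose=(6,-7,W); sL=60/149, sR=60/113; mL=-5550/16837, mR=7860/16837; mL+mR=2310/16837 → advance +1; mR−mL=90/113 → turn +1·90°
n=2: pose=(5,-7,S); sL=15/34, sR=15/41; mL=-405/2788, mR=1125/2788; mL+mR=180/697 → advance +1; mR−mL=45/82 → turn +1·90°
n=3: pose=(5,-8,E); sL=20/39, sR=60/157; mL=-770/6123, mR=2740/6123; mL+mR=1970/6123 → advance +1; mR−mL=90/157 → turn +1·90°
n=4: pose=(6,-8,N); sL=6/13, sR=30/53; mL=-231/689, mR=354/689; mL+mR=123/689 → advance +1; mR−mL=45/53 → turn +1·90°
n=5: pose=(6,-7,W); sL=60/149, sR=60/113; mL=-5550/16837, mR=7860/16837; mL+mR=2310/16837 → advance +1; mR−mL=90/113 → turn +1·90°
n=6: pose=(5,-7,S); sL=15/34, sR=15/41; mL=-405/2788, mR=1125/2788; mL+mR=180/697 → advance +1; mR−mL=45/82 → turn +1·90°
n=7: pose=(5,-8,E); sL=20/39, sR=60/157; mL=-770/6123, mR=2740/6123; mL+mR=1970/6123 → advance +1; mR−mL=90/157 → turn +1·90°

0 6/13 30/53 -231/689 354/689 6 -8 N
1 60/149 60/113 -5550/16837 7860/16837 6 -7 W
2 15/34 15/41 -405/2788 1125/2788 5 -7 S
3 20/39 60/157 -770/6123 2740/6123 5 -8 E
4 6/13 30/53 -231/689 354/689 6 -8 N
5 60/149 60/113 -5550/16837 7860/16837 6 -7 W
6 15/34 15/41 -405/2788 1125/2788 5 -7 S
7 20/39 60/157 -770/6123 2740/6123 5 -8 E
final 6 -8 N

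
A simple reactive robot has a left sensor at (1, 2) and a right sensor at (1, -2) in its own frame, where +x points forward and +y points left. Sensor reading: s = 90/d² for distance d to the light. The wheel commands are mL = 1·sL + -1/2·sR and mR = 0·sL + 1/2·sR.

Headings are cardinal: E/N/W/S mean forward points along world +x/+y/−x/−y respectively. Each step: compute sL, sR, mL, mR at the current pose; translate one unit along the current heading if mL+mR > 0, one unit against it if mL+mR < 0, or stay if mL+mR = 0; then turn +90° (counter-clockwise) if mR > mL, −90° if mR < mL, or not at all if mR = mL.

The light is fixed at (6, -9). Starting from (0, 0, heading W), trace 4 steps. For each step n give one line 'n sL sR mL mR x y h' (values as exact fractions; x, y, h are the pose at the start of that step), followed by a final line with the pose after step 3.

n=0: pose=(0,0,W); sL=45/49, sR=9/17; mL=1089/1666, mR=9/34; mL+mR=45/49 → advance +1; mR−mL=-324/833 → turn -1·90°
n=1: pose=(-1,0,N); sL=90/181, sR=18/25; mL=621/4525, mR=9/25; mL+mR=90/181 → advance +1; mR−mL=1008/4525 → turn +1·90°
n=2: pose=(-1,1,W); sL=45/64, sR=45/104; mL=405/832, mR=45/208; mL+mR=45/64 → advance +1; mR−mL=-225/832 → turn -1·90°
n=3: pose=(-2,1,N); sL=90/221, sR=90/157; mL=4185/34697, mR=45/157; mL+mR=90/221 → advance +1; mR−mL=5760/34697 → turn +1·90°

0 45/49 9/17 1089/1666 9/34 0 0 W
1 90/181 18/25 621/4525 9/25 -1 0 N
2 45/64 45/104 405/832 45/208 -1 1 W
3 90/221 90/157 4185/34697 45/157 -2 1 N
final -2 2 W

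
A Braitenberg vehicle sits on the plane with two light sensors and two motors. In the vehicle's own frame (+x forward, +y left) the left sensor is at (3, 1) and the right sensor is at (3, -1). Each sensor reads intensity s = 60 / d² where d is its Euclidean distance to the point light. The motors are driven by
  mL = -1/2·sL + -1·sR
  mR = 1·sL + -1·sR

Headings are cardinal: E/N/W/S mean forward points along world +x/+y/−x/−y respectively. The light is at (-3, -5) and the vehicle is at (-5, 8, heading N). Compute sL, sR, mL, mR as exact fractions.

12/53 60/257 -4722/13621 -96/13621

left sensor world pos  = (-6, 11); dL² = 265
right sensor world pos = (-4, 11); dR² = 257
sL = 60/265 = 12/53
sR = 60/257 = 60/257
mL = -1/2·sL + -1·sR = -4722/13621
mR = 1·sL + -1·sR = -96/13621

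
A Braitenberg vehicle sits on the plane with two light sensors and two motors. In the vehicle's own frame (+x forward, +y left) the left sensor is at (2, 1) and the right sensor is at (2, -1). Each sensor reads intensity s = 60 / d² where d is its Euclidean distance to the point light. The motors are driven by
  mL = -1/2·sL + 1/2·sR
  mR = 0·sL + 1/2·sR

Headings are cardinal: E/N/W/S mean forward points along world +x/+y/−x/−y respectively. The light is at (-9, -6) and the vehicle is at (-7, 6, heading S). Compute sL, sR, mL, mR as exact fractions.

left sensor world pos  = (-6, 4); dL² = 109
right sensor world pos = (-8, 4); dR² = 101
sL = 60/109 = 60/109
sR = 60/101 = 60/101
mL = -1/2·sL + 1/2·sR = 240/11009
mR = 0·sL + 1/2·sR = 30/101

60/109 60/101 240/11009 30/101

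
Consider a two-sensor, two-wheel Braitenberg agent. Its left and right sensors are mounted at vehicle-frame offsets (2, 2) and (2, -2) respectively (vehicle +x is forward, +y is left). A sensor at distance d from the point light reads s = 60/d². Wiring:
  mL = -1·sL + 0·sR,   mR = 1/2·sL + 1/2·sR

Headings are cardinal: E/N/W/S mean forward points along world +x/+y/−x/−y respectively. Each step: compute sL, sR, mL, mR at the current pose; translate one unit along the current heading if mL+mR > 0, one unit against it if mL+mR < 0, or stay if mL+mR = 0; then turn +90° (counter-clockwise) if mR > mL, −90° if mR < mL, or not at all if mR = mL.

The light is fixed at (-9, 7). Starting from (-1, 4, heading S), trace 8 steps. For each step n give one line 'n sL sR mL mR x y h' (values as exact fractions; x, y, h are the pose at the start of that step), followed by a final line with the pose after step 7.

0 12/25 60/61 -12/25 1116/1525 -1 4 S
1 15/26 15/34 -15/26 225/442 -1 3 E
2 60/29 12/17 -60/29 684/493 -2 3 N
3 30/37 30/17 -30/37 810/629 -2 2 W
4 60/113 12/13 -60/113 1068/1469 -3 2 S
5 3/4 15/32 -3/4 39/64 -3 1 E
6 12/5 12/13 -12/5 108/65 -4 1 N
7 2/3 30/17 -2/3 62/51 -4 0 W
final -5 0 S

n=0: pose=(-1,4,S); sL=12/25, sR=60/61; mL=-12/25, mR=1116/1525; mL+mR=384/1525 → advance +1; mR−mL=1848/1525 → turn +1·90°
n=1: pose=(-1,3,E); sL=15/26, sR=15/34; mL=-15/26, mR=225/442; mL+mR=-15/221 → advance -1; mR−mL=240/221 → turn +1·90°
n=2: pose=(-2,3,N); sL=60/29, sR=12/17; mL=-60/29, mR=684/493; mL+mR=-336/493 → advance -1; mR−mL=1704/493 → turn +1·90°
n=3: pose=(-2,2,W); sL=30/37, sR=30/17; mL=-30/37, mR=810/629; mL+mR=300/629 → advance +1; mR−mL=1320/629 → turn +1·90°
n=4: pose=(-3,2,S); sL=60/113, sR=12/13; mL=-60/113, mR=1068/1469; mL+mR=288/1469 → advance +1; mR−mL=1848/1469 → turn +1·90°
n=5: pose=(-3,1,E); sL=3/4, sR=15/32; mL=-3/4, mR=39/64; mL+mR=-9/64 → advance -1; mR−mL=87/64 → turn +1·90°
n=6: pose=(-4,1,N); sL=12/5, sR=12/13; mL=-12/5, mR=108/65; mL+mR=-48/65 → advance -1; mR−mL=264/65 → turn +1·90°
n=7: pose=(-4,0,W); sL=2/3, sR=30/17; mL=-2/3, mR=62/51; mL+mR=28/51 → advance +1; mR−mL=32/17 → turn +1·90°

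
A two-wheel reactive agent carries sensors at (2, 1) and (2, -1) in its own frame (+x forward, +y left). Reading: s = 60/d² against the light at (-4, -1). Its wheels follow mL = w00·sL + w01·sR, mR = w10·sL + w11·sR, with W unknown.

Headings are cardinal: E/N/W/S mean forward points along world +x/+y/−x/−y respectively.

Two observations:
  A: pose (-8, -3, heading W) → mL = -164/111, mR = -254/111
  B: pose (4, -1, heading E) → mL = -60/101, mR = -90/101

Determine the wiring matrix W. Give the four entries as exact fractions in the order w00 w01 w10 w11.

obs A: pose=(-8,-3,W) → sL=4/3, sR=60/37, mL=-164/111, mR=-254/111
obs B: pose=(4,-1,E) → sL=60/101, sR=60/101, mL=-60/101, mR=-90/101
sensor matrix S = [[4/3, 60/37], [60/101, 60/101]]; det S = -640/3737
solve [mL_A; mL_B] = S·[w00; w01] and [mR_A; mR_B] = S·[w10; w11]:
  w00 = -1/2, w01 = -1/2, w10 = -1/2, w11 = -1

-1/2 -1/2 -1/2 -1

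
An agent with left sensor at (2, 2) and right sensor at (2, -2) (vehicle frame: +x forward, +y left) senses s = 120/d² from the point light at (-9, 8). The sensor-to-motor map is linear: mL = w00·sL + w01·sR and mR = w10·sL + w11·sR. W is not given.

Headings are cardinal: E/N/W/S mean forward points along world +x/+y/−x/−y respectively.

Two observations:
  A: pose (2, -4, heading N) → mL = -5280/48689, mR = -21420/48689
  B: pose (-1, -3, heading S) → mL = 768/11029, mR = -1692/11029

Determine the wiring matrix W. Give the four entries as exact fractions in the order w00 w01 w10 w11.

obs A: pose=(2,-4,N) → sL=120/181, sR=120/269, mL=-5280/48689, mR=-21420/48689
obs B: pose=(-1,-3,S) → sL=120/269, sR=24/41, mL=768/11029, mR=-1692/11029
sensor matrix S = [[120/181, 120/269], [120/269, 24/41]]; det S = 101537280/536990981
solve [mL_A; mL_B] = S·[w00; w01] and [mR_A; mR_B] = S·[w10; w11]:
  w00 = -1/2, w01 = 1/2, w10 = -1, w11 = 1/2

-1/2 1/2 -1 1/2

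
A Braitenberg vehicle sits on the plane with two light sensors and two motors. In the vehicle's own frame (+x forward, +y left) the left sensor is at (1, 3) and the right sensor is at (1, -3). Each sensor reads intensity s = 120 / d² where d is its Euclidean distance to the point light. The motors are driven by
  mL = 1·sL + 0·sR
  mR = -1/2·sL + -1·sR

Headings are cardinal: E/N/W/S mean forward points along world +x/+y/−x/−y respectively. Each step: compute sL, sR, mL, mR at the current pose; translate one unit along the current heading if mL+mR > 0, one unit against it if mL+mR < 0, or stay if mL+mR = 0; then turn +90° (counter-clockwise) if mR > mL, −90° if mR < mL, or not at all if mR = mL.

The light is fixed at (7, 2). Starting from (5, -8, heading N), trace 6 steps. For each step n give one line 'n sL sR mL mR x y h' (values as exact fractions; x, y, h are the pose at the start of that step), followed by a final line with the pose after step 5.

0 60/53 60/41 60/53 -4410/2173 5 -8 N
1 24/13 120/197 24/13 -3924/2561 5 -9 E
2 30/37 3/4 30/37 -171/148 6 -9 S
3 120/173 120/53 120/173 -23940/9169 6 -8 W
4 4/3 4/3 4/3 -2 7 -8 N
5 24/13 120/197 24/13 -3924/2561 7 -9 E
final 8 -9 S

n=0: pose=(5,-8,N); sL=60/53, sR=60/41; mL=60/53, mR=-4410/2173; mL+mR=-1950/2173 → advance -1; mR−mL=-6870/2173 → turn -1·90°
n=1: pose=(5,-9,E); sL=24/13, sR=120/197; mL=24/13, mR=-3924/2561; mL+mR=804/2561 → advance +1; mR−mL=-8652/2561 → turn -1·90°
n=2: pose=(6,-9,S); sL=30/37, sR=3/4; mL=30/37, mR=-171/148; mL+mR=-51/148 → advance -1; mR−mL=-291/148 → turn -1·90°
n=3: pose=(6,-8,W); sL=120/173, sR=120/53; mL=120/173, mR=-23940/9169; mL+mR=-17580/9169 → advance -1; mR−mL=-30300/9169 → turn -1·90°
n=4: pose=(7,-8,N); sL=4/3, sR=4/3; mL=4/3, mR=-2; mL+mR=-2/3 → advance -1; mR−mL=-10/3 → turn -1·90°
n=5: pose=(7,-9,E); sL=24/13, sR=120/197; mL=24/13, mR=-3924/2561; mL+mR=804/2561 → advance +1; mR−mL=-8652/2561 → turn -1·90°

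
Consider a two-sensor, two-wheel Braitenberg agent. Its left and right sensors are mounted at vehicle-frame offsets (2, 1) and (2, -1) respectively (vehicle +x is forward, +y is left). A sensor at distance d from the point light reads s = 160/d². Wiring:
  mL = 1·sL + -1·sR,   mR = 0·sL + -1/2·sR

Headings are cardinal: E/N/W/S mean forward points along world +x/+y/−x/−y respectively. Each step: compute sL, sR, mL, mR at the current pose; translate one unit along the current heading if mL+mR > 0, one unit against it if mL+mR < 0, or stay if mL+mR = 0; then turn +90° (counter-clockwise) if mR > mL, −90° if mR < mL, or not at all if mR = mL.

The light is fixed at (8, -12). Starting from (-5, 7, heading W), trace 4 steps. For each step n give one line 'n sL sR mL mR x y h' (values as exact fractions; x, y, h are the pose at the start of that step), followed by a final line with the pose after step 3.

n=0: pose=(-5,7,W); sL=160/549, sR=32/125; mL=2432/68625, mR=-16/125; mL+mR=-6352/68625 → advance -1; mR−mL=-11216/68625 → turn -1·90°
n=1: pose=(-4,7,N); sL=16/61, sR=80/281; mL=-384/17141, mR=-40/281; mL+mR=-2824/17141 → advance -1; mR−mL=-2056/17141 → turn -1·90°
n=2: pose=(-4,6,E); sL=160/461, sR=160/389; mL=-11520/179329, mR=-80/389; mL+mR=-48400/179329 → advance -1; mR−mL=-25360/179329 → turn -1·90°
n=3: pose=(-5,6,S); sL=2/5, sR=40/113; mL=26/565, mR=-20/113; mL+mR=-74/565 → advance -1; mR−mL=-126/565 → turn -1·90°

0 160/549 32/125 2432/68625 -16/125 -5 7 W
1 16/61 80/281 -384/17141 -40/281 -4 7 N
2 160/461 160/389 -11520/179329 -80/389 -4 6 E
3 2/5 40/113 26/565 -20/113 -5 6 S
final -5 7 W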